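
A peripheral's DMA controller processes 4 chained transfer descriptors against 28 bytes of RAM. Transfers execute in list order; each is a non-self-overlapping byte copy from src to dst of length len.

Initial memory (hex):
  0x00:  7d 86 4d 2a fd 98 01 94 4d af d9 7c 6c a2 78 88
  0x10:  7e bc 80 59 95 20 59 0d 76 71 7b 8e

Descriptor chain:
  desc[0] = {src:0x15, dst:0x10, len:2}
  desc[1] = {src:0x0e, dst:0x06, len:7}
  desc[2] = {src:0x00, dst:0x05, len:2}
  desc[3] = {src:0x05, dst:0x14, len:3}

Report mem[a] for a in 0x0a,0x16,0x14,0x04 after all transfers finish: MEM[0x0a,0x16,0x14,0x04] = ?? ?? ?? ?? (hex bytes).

MEM[0x0a,0x16,0x14,0x04] = 80 88 7d fd

[0] 0x15->0x10 len=2 : 20 59
[1] 0x0e->0x06 len=7 : 78 88 20 59 80 59 95
[2] 0x00->0x05 len=2 : 7d 86
[3] 0x05->0x14 len=3 : 7d 86 88
query mem[0x0a]=0x80, mem[0x16]=0x88, mem[0x14]=0x7d, mem[0x04]=0xfd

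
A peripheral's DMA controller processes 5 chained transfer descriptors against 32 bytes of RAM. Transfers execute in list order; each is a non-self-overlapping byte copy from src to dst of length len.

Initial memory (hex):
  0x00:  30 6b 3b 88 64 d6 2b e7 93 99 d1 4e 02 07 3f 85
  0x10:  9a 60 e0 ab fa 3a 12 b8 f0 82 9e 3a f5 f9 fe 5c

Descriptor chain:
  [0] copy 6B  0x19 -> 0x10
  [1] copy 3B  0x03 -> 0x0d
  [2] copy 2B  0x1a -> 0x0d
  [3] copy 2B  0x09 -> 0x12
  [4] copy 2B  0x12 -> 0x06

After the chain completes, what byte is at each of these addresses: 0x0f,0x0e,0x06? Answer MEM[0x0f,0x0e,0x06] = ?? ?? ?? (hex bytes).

MEM[0x0f,0x0e,0x06] = d6 3a 99

  after D0: wrote 6B at 0x10 = 829e3af5f9fe
  after D1: wrote 3B at 0x0d = 8864d6
  after D2: wrote 2B at 0x0d = 9e3a
  after D3: wrote 2B at 0x12 = 99d1
  after D4: wrote 2B at 0x06 = 99d1
query mem[0x0f]=0xd6, mem[0x0e]=0x3a, mem[0x06]=0x99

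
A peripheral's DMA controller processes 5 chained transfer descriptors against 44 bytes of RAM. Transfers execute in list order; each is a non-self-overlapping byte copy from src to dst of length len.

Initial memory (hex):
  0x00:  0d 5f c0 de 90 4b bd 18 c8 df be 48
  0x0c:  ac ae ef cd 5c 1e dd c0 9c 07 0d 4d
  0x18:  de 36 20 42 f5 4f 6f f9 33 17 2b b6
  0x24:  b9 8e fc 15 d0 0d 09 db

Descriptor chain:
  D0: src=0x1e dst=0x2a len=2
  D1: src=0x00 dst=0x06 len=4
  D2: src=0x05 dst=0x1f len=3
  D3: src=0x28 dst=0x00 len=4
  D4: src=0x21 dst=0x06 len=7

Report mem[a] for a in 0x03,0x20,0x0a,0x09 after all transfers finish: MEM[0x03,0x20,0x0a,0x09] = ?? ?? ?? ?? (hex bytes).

MEM[0x03,0x20,0x0a,0x09] = f9 0d 8e b9

D0: mem[0x2a..0x2b] <- [6f f9]
D1: mem[0x06..0x09] <- [0d 5f c0 de]
D2: mem[0x1f..0x21] <- [4b 0d 5f]
D3: mem[0x00..0x03] <- [d0 0d 6f f9]
D4: mem[0x06..0x0c] <- [5f 2b b6 b9 8e fc 15]
query mem[0x03]=0xf9, mem[0x20]=0x0d, mem[0x0a]=0x8e, mem[0x09]=0xb9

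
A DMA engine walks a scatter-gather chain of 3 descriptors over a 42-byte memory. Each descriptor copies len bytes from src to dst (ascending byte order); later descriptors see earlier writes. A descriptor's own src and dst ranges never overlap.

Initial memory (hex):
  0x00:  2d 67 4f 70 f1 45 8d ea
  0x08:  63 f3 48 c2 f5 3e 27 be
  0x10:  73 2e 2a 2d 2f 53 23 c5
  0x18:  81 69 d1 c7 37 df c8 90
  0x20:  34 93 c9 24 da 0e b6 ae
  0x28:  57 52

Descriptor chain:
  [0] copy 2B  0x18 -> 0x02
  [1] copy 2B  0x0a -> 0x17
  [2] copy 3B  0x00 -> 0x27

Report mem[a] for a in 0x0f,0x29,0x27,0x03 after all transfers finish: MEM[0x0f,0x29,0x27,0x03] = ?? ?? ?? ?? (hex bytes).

MEM[0x0f,0x29,0x27,0x03] = be 81 2d 69

#0 dst[0x02+2] := {0x81,0x69}
#1 dst[0x17+2] := {0x48,0xc2}
#2 dst[0x27+3] := {0x2d,0x67,0x81}
query mem[0x0f]=0xbe, mem[0x29]=0x81, mem[0x27]=0x2d, mem[0x03]=0x69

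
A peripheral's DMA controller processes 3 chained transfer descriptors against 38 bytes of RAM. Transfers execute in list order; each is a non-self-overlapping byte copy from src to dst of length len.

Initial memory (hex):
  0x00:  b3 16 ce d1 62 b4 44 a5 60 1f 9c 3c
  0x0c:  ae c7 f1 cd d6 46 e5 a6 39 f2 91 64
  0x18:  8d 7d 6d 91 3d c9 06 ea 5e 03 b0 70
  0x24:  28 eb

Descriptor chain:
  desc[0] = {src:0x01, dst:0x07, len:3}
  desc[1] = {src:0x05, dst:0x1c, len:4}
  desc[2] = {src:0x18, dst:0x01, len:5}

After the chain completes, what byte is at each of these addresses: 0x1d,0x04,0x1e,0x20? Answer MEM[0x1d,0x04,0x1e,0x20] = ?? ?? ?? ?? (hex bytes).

MEM[0x1d,0x04,0x1e,0x20] = 44 91 16 5e

  after D0: wrote 3B at 0x07 = 16ced1
  after D1: wrote 4B at 0x1c = b44416ce
  after D2: wrote 5B at 0x01 = 8d7d6d91b4
query mem[0x1d]=0x44, mem[0x04]=0x91, mem[0x1e]=0x16, mem[0x20]=0x5e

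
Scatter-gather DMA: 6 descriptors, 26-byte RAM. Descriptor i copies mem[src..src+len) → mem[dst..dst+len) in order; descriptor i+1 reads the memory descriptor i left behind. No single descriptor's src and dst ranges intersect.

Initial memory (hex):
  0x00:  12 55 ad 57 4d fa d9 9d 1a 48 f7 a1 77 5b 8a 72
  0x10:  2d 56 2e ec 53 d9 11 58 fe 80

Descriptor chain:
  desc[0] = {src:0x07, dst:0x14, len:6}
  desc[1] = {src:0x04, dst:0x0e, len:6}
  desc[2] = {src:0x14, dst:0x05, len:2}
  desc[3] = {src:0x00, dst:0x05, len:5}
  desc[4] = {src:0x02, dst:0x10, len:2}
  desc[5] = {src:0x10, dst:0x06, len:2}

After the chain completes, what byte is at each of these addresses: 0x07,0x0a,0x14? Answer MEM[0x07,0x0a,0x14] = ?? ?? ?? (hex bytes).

MEM[0x07,0x0a,0x14] = 57 f7 9d

  after D0: wrote 6B at 0x14 = 9d1a48f7a177
  after D1: wrote 6B at 0x0e = 4dfad99d1a48
  after D2: wrote 2B at 0x05 = 9d1a
  after D3: wrote 5B at 0x05 = 1255ad574d
  after D4: wrote 2B at 0x10 = ad57
  after D5: wrote 2B at 0x06 = ad57
query mem[0x07]=0x57, mem[0x0a]=0xf7, mem[0x14]=0x9d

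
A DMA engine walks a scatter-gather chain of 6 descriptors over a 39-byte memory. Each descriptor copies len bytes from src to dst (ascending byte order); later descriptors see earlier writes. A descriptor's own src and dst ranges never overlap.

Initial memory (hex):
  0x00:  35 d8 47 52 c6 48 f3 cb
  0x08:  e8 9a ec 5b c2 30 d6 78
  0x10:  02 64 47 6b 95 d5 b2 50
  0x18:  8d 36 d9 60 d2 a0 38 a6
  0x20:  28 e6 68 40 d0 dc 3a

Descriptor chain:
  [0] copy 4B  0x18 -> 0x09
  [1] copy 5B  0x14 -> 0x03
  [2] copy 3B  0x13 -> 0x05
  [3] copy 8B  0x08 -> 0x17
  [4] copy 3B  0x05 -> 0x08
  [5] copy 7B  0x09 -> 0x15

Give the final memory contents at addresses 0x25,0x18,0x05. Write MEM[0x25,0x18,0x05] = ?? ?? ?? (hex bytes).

#0 dst[0x09+4] := {0x8d,0x36,0xd9,0x60}
#1 dst[0x03+5] := {0x95,0xd5,0xb2,0x50,0x8d}
#2 dst[0x05+3] := {0x6b,0x95,0xd5}
#3 dst[0x17+8] := {0xe8,0x8d,0x36,0xd9,0x60,0x30,0xd6,0x78}
#4 dst[0x08+3] := {0x6b,0x95,0xd5}
#5 dst[0x15+7] := {0x95,0xd5,0xd9,0x60,0x30,0xd6,0x78}
query mem[0x25]=0xdc, mem[0x18]=0x60, mem[0x05]=0x6b

MEM[0x25,0x18,0x05] = dc 60 6b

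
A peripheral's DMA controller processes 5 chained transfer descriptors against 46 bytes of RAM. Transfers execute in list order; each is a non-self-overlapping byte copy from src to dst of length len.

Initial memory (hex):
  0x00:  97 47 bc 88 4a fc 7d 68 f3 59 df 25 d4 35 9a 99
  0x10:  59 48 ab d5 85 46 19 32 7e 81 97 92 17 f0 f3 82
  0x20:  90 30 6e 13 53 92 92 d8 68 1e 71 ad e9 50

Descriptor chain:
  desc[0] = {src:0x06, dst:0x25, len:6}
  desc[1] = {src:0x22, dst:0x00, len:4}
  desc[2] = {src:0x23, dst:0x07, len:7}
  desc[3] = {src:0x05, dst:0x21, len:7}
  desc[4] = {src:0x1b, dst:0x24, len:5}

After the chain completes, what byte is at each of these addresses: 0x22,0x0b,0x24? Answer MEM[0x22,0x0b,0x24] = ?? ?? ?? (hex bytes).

MEM[0x22,0x0b,0x24] = 7d f3 92

#0 dst[0x25+6] := {0x7d,0x68,0xf3,0x59,0xdf,0x25}
#1 dst[0x00+4] := {0x6e,0x13,0x53,0x7d}
#2 dst[0x07+7] := {0x13,0x53,0x7d,0x68,0xf3,0x59,0xdf}
#3 dst[0x21+7] := {0xfc,0x7d,0x13,0x53,0x7d,0x68,0xf3}
#4 dst[0x24+5] := {0x92,0x17,0xf0,0xf3,0x82}
query mem[0x22]=0x7d, mem[0x0b]=0xf3, mem[0x24]=0x92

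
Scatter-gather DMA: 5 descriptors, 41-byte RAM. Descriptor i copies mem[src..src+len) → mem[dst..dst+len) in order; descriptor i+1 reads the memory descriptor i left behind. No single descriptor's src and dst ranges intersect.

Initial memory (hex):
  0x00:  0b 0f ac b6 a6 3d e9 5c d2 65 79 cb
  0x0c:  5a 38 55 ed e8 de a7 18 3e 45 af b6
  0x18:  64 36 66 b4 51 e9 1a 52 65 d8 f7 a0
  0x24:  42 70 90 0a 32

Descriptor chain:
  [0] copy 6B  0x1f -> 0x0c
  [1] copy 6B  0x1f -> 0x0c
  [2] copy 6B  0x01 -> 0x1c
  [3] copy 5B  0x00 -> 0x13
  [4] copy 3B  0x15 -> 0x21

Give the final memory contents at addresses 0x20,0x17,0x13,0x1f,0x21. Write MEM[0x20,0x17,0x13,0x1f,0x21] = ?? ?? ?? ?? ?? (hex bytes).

  after D0: wrote 6B at 0x0c = 5265d8f7a042
  after D1: wrote 6B at 0x0c = 5265d8f7a042
  after D2: wrote 6B at 0x1c = 0facb6a63de9
  after D3: wrote 5B at 0x13 = 0b0facb6a6
  after D4: wrote 3B at 0x21 = acb6a6
query mem[0x20]=0x3d, mem[0x17]=0xa6, mem[0x13]=0x0b, mem[0x1f]=0xa6, mem[0x21]=0xac

MEM[0x20,0x17,0x13,0x1f,0x21] = 3d a6 0b a6 ac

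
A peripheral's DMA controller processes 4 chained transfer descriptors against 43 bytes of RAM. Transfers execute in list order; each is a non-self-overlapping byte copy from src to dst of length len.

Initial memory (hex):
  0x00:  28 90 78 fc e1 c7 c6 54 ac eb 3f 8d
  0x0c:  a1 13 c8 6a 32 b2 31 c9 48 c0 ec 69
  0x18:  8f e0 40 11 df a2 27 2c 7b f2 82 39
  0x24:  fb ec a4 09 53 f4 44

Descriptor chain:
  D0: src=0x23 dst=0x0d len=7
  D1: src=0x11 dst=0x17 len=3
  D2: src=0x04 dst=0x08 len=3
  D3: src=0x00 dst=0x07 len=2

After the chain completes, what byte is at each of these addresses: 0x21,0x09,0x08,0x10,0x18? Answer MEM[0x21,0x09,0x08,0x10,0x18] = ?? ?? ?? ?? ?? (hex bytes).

MEM[0x21,0x09,0x08,0x10,0x18] = f2 c7 90 a4 53

[0] 0x23->0x0d len=7 : 39 fb ec a4 09 53 f4
[1] 0x11->0x17 len=3 : 09 53 f4
[2] 0x04->0x08 len=3 : e1 c7 c6
[3] 0x00->0x07 len=2 : 28 90
query mem[0x21]=0xf2, mem[0x09]=0xc7, mem[0x08]=0x90, mem[0x10]=0xa4, mem[0x18]=0x53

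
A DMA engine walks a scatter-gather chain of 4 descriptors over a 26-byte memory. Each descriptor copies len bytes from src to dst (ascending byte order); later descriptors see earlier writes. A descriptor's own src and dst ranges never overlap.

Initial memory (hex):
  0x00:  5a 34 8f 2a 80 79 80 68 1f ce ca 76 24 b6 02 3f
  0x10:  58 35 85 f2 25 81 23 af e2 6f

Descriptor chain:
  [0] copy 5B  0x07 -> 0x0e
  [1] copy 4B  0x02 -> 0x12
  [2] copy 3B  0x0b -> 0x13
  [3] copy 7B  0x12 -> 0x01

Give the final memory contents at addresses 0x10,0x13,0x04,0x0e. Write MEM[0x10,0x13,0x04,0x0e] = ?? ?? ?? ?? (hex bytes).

[0] 0x07->0x0e len=5 : 68 1f ce ca 76
[1] 0x02->0x12 len=4 : 8f 2a 80 79
[2] 0x0b->0x13 len=3 : 76 24 b6
[3] 0x12->0x01 len=7 : 8f 76 24 b6 23 af e2
query mem[0x10]=0xce, mem[0x13]=0x76, mem[0x04]=0xb6, mem[0x0e]=0x68

MEM[0x10,0x13,0x04,0x0e] = ce 76 b6 68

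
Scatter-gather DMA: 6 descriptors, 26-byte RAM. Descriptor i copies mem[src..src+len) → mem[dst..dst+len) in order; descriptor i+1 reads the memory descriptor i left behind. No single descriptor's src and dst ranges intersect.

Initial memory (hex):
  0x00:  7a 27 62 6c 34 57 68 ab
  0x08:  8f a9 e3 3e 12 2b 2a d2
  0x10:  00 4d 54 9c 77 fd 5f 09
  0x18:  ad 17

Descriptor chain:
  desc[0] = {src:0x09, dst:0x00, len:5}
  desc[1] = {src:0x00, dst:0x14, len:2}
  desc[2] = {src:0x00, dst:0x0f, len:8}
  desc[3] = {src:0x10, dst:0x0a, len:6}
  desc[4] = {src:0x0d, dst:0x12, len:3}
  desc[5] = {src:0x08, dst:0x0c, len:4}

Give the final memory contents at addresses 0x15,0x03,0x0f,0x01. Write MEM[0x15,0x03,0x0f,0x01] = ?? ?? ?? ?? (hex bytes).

[0] 0x09->0x00 len=5 : a9 e3 3e 12 2b
[1] 0x00->0x14 len=2 : a9 e3
[2] 0x00->0x0f len=8 : a9 e3 3e 12 2b 57 68 ab
[3] 0x10->0x0a len=6 : e3 3e 12 2b 57 68
[4] 0x0d->0x12 len=3 : 2b 57 68
[5] 0x08->0x0c len=4 : 8f a9 e3 3e
query mem[0x15]=0x68, mem[0x03]=0x12, mem[0x0f]=0x3e, mem[0x01]=0xe3

MEM[0x15,0x03,0x0f,0x01] = 68 12 3e e3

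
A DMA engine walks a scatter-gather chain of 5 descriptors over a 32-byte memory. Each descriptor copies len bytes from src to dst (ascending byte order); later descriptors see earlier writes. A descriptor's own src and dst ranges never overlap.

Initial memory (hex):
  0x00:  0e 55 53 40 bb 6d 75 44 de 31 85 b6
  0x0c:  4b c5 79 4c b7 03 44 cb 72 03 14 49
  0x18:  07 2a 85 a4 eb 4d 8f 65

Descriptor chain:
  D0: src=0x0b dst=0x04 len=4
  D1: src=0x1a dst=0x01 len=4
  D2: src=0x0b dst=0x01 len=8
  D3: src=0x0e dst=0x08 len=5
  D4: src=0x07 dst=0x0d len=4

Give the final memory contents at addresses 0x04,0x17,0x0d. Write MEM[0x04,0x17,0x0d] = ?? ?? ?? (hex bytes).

MEM[0x04,0x17,0x0d] = 79 49 03

[0] 0x0b->0x04 len=4 : b6 4b c5 79
[1] 0x1a->0x01 len=4 : 85 a4 eb 4d
[2] 0x0b->0x01 len=8 : b6 4b c5 79 4c b7 03 44
[3] 0x0e->0x08 len=5 : 79 4c b7 03 44
[4] 0x07->0x0d len=4 : 03 79 4c b7
query mem[0x04]=0x79, mem[0x17]=0x49, mem[0x0d]=0x03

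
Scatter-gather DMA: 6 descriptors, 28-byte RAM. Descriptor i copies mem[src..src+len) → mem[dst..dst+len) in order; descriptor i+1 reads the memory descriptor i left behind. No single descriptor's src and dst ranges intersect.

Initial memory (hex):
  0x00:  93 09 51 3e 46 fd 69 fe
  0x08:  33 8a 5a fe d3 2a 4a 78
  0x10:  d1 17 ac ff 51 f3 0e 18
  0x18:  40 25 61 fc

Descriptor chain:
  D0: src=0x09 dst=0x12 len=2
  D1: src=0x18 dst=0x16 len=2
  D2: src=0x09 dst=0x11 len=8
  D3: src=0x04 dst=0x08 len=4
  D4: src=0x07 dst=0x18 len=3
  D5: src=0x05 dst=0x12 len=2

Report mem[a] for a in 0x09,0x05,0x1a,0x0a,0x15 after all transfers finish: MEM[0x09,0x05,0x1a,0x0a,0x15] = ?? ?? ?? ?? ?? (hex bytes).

MEM[0x09,0x05,0x1a,0x0a,0x15] = fd fd fd 69 2a

  after D0: wrote 2B at 0x12 = 8a5a
  after D1: wrote 2B at 0x16 = 4025
  after D2: wrote 8B at 0x11 = 8a5afed32a4a78d1
  after D3: wrote 4B at 0x08 = 46fd69fe
  after D4: wrote 3B at 0x18 = fe46fd
  after D5: wrote 2B at 0x12 = fd69
query mem[0x09]=0xfd, mem[0x05]=0xfd, mem[0x1a]=0xfd, mem[0x0a]=0x69, mem[0x15]=0x2a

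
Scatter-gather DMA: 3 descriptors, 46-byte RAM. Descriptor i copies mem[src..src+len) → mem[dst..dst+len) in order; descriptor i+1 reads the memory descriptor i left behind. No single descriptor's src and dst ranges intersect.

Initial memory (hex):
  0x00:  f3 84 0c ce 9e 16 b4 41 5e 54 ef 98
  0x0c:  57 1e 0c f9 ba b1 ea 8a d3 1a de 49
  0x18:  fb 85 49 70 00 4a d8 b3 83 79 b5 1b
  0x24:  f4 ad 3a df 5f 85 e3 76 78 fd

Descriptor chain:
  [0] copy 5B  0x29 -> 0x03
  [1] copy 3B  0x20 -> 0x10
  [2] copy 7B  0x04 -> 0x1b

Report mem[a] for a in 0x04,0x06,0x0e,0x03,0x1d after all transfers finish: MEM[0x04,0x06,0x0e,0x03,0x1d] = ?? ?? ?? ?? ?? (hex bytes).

D0: mem[0x03..0x07] <- [85 e3 76 78 fd]
D1: mem[0x10..0x12] <- [83 79 b5]
D2: mem[0x1b..0x21] <- [e3 76 78 fd 5e 54 ef]
query mem[0x04]=0xe3, mem[0x06]=0x78, mem[0x0e]=0x0c, mem[0x03]=0x85, mem[0x1d]=0x78

MEM[0x04,0x06,0x0e,0x03,0x1d] = e3 78 0c 85 78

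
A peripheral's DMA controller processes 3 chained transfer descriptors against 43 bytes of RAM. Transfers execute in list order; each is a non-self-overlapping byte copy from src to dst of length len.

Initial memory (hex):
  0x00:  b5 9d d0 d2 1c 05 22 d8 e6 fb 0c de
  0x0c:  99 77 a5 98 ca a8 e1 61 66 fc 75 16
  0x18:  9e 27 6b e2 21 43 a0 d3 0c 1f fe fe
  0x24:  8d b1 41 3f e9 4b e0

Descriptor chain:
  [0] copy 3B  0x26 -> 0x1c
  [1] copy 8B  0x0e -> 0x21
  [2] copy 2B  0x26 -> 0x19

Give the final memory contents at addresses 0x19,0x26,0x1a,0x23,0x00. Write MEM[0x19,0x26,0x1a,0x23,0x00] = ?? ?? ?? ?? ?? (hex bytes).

D0: mem[0x1c..0x1e] <- [41 3f e9]
D1: mem[0x21..0x28] <- [a5 98 ca a8 e1 61 66 fc]
D2: mem[0x19..0x1a] <- [61 66]
query mem[0x19]=0x61, mem[0x26]=0x61, mem[0x1a]=0x66, mem[0x23]=0xca, mem[0x00]=0xb5

MEM[0x19,0x26,0x1a,0x23,0x00] = 61 61 66 ca b5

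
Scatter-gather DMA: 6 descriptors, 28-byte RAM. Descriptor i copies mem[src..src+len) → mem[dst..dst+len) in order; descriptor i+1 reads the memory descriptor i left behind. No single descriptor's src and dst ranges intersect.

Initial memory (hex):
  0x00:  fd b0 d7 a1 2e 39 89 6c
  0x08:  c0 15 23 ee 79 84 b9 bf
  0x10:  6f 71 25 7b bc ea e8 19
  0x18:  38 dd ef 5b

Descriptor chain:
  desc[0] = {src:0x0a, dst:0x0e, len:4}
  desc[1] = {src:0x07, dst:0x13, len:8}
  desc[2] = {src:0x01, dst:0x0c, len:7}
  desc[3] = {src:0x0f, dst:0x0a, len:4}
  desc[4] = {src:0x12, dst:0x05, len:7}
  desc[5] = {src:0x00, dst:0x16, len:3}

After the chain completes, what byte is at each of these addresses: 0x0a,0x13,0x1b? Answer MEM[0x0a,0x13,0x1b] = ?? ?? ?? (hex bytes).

  after D0: wrote 4B at 0x0e = 23ee7984
  after D1: wrote 8B at 0x13 = 6cc01523ee798423
  after D2: wrote 7B at 0x0c = b0d7a12e39896c
  after D3: wrote 4B at 0x0a = 2e39896c
  after D4: wrote 7B at 0x05 = 6c6cc01523ee79
  after D5: wrote 3B at 0x16 = fdb0d7
query mem[0x0a]=0xee, mem[0x13]=0x6c, mem[0x1b]=0x5b

MEM[0x0a,0x13,0x1b] = ee 6c 5b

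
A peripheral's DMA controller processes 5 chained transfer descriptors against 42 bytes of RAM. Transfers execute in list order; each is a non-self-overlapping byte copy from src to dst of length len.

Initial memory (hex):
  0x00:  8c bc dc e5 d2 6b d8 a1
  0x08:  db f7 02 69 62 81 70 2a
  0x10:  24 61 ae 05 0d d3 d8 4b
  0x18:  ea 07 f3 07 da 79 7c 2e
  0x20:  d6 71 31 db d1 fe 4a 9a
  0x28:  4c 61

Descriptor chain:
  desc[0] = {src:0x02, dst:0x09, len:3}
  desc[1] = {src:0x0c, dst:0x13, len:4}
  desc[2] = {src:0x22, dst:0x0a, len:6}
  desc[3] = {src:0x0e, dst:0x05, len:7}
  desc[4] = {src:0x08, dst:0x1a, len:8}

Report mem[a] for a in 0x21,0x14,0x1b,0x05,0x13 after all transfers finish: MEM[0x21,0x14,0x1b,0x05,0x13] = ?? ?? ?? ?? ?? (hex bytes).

MEM[0x21,0x14,0x1b,0x05,0x13] = 9a 81 ae 4a 62

  after D0: wrote 3B at 0x09 = dce5d2
  after D1: wrote 4B at 0x13 = 6281702a
  after D2: wrote 6B at 0x0a = 31dbd1fe4a9a
  after D3: wrote 7B at 0x05 = 4a9a2461ae6281
  after D4: wrote 8B at 0x1a = 61ae6281d1fe4a9a
query mem[0x21]=0x9a, mem[0x14]=0x81, mem[0x1b]=0xae, mem[0x05]=0x4a, mem[0x13]=0x62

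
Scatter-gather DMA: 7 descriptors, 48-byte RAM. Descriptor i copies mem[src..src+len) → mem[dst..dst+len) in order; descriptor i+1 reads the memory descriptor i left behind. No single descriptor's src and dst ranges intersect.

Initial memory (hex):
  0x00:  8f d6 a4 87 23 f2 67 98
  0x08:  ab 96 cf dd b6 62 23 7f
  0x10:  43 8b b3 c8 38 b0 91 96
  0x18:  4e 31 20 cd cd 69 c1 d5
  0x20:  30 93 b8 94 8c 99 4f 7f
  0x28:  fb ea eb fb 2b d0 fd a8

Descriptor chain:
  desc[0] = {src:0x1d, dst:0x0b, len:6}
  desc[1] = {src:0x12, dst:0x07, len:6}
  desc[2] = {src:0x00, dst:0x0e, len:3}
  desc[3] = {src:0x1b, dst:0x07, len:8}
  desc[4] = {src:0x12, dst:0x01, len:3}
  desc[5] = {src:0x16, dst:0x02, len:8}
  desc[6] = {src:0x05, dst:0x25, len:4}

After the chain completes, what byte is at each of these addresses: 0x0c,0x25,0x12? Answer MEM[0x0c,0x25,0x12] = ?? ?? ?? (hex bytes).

MEM[0x0c,0x25,0x12] = 30 31 b3

[0] 0x1d->0x0b len=6 : 69 c1 d5 30 93 b8
[1] 0x12->0x07 len=6 : b3 c8 38 b0 91 96
[2] 0x00->0x0e len=3 : 8f d6 a4
[3] 0x1b->0x07 len=8 : cd cd 69 c1 d5 30 93 b8
[4] 0x12->0x01 len=3 : b3 c8 38
[5] 0x16->0x02 len=8 : 91 96 4e 31 20 cd cd 69
[6] 0x05->0x25 len=4 : 31 20 cd cd
query mem[0x0c]=0x30, mem[0x25]=0x31, mem[0x12]=0xb3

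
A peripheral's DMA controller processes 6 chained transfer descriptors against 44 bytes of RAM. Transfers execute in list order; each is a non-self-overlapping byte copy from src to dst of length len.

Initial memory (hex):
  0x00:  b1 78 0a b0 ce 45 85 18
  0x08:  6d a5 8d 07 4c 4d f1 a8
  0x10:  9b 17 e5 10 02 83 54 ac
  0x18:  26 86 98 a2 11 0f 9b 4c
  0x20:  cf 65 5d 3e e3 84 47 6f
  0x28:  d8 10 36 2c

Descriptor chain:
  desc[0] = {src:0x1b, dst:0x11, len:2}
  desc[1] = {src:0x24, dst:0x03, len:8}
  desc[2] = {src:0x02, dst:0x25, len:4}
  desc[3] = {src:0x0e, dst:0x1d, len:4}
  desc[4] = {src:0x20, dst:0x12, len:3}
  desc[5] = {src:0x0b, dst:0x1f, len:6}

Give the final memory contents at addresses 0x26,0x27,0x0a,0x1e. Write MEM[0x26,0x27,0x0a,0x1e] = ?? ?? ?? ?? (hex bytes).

D0: mem[0x11..0x12] <- [a2 11]
D1: mem[0x03..0x0a] <- [e3 84 47 6f d8 10 36 2c]
D2: mem[0x25..0x28] <- [0a e3 84 47]
D3: mem[0x1d..0x20] <- [f1 a8 9b a2]
D4: mem[0x12..0x14] <- [a2 65 5d]
D5: mem[0x1f..0x24] <- [07 4c 4d f1 a8 9b]
query mem[0x26]=0xe3, mem[0x27]=0x84, mem[0x0a]=0x2c, mem[0x1e]=0xa8

MEM[0x26,0x27,0x0a,0x1e] = e3 84 2c a8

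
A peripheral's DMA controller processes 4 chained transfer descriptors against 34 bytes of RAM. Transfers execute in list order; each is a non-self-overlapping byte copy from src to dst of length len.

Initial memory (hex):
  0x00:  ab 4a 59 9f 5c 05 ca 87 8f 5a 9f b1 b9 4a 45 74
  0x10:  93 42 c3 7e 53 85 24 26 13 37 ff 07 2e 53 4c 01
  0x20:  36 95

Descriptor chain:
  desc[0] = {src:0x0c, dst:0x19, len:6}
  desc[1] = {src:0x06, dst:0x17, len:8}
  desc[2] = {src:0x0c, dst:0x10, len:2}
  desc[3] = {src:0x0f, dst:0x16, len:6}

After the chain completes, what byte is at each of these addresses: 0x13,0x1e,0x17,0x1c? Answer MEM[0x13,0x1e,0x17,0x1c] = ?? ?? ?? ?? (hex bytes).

[0] 0x0c->0x19 len=6 : b9 4a 45 74 93 42
[1] 0x06->0x17 len=8 : ca 87 8f 5a 9f b1 b9 4a
[2] 0x0c->0x10 len=2 : b9 4a
[3] 0x0f->0x16 len=6 : 74 b9 4a c3 7e 53
query mem[0x13]=0x7e, mem[0x1e]=0x4a, mem[0x17]=0xb9, mem[0x1c]=0xb1

MEM[0x13,0x1e,0x17,0x1c] = 7e 4a b9 b1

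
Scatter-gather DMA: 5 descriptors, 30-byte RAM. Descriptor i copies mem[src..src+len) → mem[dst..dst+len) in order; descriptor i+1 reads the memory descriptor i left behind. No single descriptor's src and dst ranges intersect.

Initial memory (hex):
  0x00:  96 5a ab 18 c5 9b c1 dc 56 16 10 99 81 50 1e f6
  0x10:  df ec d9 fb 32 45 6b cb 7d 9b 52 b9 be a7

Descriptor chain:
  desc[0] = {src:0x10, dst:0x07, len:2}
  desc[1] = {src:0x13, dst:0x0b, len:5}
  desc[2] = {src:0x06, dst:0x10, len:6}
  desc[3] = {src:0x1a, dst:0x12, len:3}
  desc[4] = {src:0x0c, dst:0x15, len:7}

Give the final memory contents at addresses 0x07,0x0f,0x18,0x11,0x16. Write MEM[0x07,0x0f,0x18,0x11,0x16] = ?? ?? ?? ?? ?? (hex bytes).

MEM[0x07,0x0f,0x18,0x11,0x16] = df cb cb df 45

D0: mem[0x07..0x08] <- [df ec]
D1: mem[0x0b..0x0f] <- [fb 32 45 6b cb]
D2: mem[0x10..0x15] <- [c1 df ec 16 10 fb]
D3: mem[0x12..0x14] <- [52 b9 be]
D4: mem[0x15..0x1b] <- [32 45 6b cb c1 df 52]
query mem[0x07]=0xdf, mem[0x0f]=0xcb, mem[0x18]=0xcb, mem[0x11]=0xdf, mem[0x16]=0x45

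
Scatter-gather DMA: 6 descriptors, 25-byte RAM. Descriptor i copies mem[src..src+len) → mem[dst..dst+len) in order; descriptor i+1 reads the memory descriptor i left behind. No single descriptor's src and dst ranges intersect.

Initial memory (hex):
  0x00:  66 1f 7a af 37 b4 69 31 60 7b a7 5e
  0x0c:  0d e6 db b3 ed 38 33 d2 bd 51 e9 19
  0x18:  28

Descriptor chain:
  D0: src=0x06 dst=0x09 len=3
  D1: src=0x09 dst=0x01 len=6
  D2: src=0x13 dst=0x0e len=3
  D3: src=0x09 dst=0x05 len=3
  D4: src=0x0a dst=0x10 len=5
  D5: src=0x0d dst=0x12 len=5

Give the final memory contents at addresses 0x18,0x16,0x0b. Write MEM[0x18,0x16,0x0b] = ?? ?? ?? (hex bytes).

#0 dst[0x09+3] := {0x69,0x31,0x60}
#1 dst[0x01+6] := {0x69,0x31,0x60,0x0d,0xe6,0xdb}
#2 dst[0x0e+3] := {0xd2,0xbd,0x51}
#3 dst[0x05+3] := {0x69,0x31,0x60}
#4 dst[0x10+5] := {0x31,0x60,0x0d,0xe6,0xd2}
#5 dst[0x12+5] := {0xe6,0xd2,0xbd,0x31,0x60}
query mem[0x18]=0x28, mem[0x16]=0x60, mem[0x0b]=0x60

MEM[0x18,0x16,0x0b] = 28 60 60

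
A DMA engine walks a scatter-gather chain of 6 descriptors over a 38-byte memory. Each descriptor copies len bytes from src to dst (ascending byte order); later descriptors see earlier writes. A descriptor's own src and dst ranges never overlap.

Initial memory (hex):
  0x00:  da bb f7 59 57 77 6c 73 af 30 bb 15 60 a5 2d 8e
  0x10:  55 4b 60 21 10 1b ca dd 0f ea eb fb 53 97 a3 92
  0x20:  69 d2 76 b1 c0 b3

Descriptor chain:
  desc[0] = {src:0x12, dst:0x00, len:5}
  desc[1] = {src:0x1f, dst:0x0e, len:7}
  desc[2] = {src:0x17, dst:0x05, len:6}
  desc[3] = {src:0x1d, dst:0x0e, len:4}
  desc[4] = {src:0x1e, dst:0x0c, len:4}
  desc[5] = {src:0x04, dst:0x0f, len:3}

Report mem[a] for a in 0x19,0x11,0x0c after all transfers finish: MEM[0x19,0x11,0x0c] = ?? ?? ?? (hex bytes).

MEM[0x19,0x11,0x0c] = ea 0f a3

#0 dst[0x00+5] := {0x60,0x21,0x10,0x1b,0xca}
#1 dst[0x0e+7] := {0x92,0x69,0xd2,0x76,0xb1,0xc0,0xb3}
#2 dst[0x05+6] := {0xdd,0x0f,0xea,0xeb,0xfb,0x53}
#3 dst[0x0e+4] := {0x97,0xa3,0x92,0x69}
#4 dst[0x0c+4] := {0xa3,0x92,0x69,0xd2}
#5 dst[0x0f+3] := {0xca,0xdd,0x0f}
query mem[0x19]=0xea, mem[0x11]=0x0f, mem[0x0c]=0xa3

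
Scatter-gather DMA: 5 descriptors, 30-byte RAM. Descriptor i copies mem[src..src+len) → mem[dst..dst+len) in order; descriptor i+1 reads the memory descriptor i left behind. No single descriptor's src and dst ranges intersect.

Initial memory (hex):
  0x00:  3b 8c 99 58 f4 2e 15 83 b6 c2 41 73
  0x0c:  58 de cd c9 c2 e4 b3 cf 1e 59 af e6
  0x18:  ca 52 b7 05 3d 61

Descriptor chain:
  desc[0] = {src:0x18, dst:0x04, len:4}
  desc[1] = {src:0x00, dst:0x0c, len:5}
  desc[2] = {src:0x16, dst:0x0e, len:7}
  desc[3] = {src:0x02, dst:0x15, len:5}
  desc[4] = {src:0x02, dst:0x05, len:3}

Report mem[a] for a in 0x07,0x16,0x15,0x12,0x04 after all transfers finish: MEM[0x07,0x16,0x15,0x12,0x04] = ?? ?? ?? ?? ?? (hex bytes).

MEM[0x07,0x16,0x15,0x12,0x04] = ca 58 99 b7 ca

#0 dst[0x04+4] := {0xca,0x52,0xb7,0x05}
#1 dst[0x0c+5] := {0x3b,0x8c,0x99,0x58,0xca}
#2 dst[0x0e+7] := {0xaf,0xe6,0xca,0x52,0xb7,0x05,0x3d}
#3 dst[0x15+5] := {0x99,0x58,0xca,0x52,0xb7}
#4 dst[0x05+3] := {0x99,0x58,0xca}
query mem[0x07]=0xca, mem[0x16]=0x58, mem[0x15]=0x99, mem[0x12]=0xb7, mem[0x04]=0xca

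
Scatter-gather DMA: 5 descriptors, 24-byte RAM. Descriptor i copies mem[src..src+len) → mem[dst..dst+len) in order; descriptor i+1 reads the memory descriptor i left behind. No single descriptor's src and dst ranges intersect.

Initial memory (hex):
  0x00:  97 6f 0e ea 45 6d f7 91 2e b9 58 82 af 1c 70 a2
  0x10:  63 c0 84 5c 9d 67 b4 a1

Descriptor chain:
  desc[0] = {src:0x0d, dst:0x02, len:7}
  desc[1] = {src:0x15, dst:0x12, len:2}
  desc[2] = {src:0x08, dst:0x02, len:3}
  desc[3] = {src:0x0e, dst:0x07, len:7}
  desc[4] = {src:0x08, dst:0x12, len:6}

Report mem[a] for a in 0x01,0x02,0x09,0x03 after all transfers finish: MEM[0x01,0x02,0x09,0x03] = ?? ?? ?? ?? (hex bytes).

  after D0: wrote 7B at 0x02 = 1c70a263c0845c
  after D1: wrote 2B at 0x12 = 67b4
  after D2: wrote 3B at 0x02 = 5cb958
  after D3: wrote 7B at 0x07 = 70a263c067b49d
  after D4: wrote 6B at 0x12 = a263c067b49d
query mem[0x01]=0x6f, mem[0x02]=0x5c, mem[0x09]=0x63, mem[0x03]=0xb9

MEM[0x01,0x02,0x09,0x03] = 6f 5c 63 b9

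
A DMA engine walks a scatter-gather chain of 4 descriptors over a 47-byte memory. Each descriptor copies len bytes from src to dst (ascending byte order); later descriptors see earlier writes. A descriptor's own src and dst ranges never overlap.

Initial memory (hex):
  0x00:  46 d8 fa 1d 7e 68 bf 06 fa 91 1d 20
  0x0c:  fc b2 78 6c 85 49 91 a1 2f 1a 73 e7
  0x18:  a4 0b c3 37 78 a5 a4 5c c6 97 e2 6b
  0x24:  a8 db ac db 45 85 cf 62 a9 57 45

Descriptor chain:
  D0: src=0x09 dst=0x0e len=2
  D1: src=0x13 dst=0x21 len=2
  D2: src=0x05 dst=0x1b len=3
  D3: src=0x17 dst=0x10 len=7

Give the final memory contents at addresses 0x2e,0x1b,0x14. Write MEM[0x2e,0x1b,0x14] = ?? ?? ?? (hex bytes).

#0 dst[0x0e+2] := {0x91,0x1d}
#1 dst[0x21+2] := {0xa1,0x2f}
#2 dst[0x1b+3] := {0x68,0xbf,0x06}
#3 dst[0x10+7] := {0xe7,0xa4,0x0b,0xc3,0x68,0xbf,0x06}
query mem[0x2e]=0x45, mem[0x1b]=0x68, mem[0x14]=0x68

MEM[0x2e,0x1b,0x14] = 45 68 68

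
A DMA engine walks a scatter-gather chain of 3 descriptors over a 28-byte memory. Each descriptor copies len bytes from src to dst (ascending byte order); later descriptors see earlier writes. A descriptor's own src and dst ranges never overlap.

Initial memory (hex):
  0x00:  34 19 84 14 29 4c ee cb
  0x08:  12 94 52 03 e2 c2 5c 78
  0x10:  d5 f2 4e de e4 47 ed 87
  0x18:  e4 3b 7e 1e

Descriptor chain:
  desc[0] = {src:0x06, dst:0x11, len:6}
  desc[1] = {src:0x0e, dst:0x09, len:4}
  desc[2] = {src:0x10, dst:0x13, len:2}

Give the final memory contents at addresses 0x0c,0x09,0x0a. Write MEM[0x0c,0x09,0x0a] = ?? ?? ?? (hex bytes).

MEM[0x0c,0x09,0x0a] = ee 5c 78

D0: mem[0x11..0x16] <- [ee cb 12 94 52 03]
D1: mem[0x09..0x0c] <- [5c 78 d5 ee]
D2: mem[0x13..0x14] <- [d5 ee]
query mem[0x0c]=0xee, mem[0x09]=0x5c, mem[0x0a]=0x78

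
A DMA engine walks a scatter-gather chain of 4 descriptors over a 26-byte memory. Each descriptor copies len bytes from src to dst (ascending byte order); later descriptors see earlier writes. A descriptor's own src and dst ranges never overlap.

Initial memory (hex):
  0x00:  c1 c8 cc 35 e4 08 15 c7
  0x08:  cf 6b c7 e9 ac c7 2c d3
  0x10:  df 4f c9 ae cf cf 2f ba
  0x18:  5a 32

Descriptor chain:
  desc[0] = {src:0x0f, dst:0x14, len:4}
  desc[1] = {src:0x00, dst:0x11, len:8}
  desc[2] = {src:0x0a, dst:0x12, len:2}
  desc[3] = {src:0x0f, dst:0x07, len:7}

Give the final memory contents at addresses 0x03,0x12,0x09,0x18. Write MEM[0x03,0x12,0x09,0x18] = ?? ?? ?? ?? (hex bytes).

  after D0: wrote 4B at 0x14 = d3df4fc9
  after D1: wrote 8B at 0x11 = c1c8cc35e40815c7
  after D2: wrote 2B at 0x12 = c7e9
  after D3: wrote 7B at 0x07 = d3dfc1c7e935e4
query mem[0x03]=0x35, mem[0x12]=0xc7, mem[0x09]=0xc1, mem[0x18]=0xc7

MEM[0x03,0x12,0x09,0x18] = 35 c7 c1 c7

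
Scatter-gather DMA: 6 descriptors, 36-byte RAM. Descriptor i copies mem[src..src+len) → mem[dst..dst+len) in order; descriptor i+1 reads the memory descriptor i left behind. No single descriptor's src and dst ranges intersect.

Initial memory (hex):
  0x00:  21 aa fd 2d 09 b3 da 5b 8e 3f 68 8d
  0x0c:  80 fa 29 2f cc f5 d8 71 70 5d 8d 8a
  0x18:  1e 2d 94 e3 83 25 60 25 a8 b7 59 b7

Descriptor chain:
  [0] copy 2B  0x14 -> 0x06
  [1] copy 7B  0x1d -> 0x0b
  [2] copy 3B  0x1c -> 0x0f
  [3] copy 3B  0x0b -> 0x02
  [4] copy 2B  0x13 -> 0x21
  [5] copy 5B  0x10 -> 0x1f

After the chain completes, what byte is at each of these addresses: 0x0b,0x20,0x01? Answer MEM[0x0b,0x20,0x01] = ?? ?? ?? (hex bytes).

MEM[0x0b,0x20,0x01] = 25 60 aa

#0 dst[0x06+2] := {0x70,0x5d}
#1 dst[0x0b+7] := {0x25,0x60,0x25,0xa8,0xb7,0x59,0xb7}
#2 dst[0x0f+3] := {0x83,0x25,0x60}
#3 dst[0x02+3] := {0x25,0x60,0x25}
#4 dst[0x21+2] := {0x71,0x70}
#5 dst[0x1f+5] := {0x25,0x60,0xd8,0x71,0x70}
query mem[0x0b]=0x25, mem[0x20]=0x60, mem[0x01]=0xaa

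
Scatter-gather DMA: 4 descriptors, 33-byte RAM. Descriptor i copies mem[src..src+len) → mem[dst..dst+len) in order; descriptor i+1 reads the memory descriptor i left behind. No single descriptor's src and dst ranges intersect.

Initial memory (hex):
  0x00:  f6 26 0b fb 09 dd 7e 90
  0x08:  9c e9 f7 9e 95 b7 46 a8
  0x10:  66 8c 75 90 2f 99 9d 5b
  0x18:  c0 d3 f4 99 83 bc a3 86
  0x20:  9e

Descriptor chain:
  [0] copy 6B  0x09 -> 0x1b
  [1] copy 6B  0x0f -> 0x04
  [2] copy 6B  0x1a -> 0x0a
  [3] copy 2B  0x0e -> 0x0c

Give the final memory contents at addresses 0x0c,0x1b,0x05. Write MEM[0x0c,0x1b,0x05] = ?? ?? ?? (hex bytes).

MEM[0x0c,0x1b,0x05] = 95 e9 66

D0: mem[0x1b..0x20] <- [e9 f7 9e 95 b7 46]
D1: mem[0x04..0x09] <- [a8 66 8c 75 90 2f]
D2: mem[0x0a..0x0f] <- [f4 e9 f7 9e 95 b7]
D3: mem[0x0c..0x0d] <- [95 b7]
query mem[0x0c]=0x95, mem[0x1b]=0xe9, mem[0x05]=0x66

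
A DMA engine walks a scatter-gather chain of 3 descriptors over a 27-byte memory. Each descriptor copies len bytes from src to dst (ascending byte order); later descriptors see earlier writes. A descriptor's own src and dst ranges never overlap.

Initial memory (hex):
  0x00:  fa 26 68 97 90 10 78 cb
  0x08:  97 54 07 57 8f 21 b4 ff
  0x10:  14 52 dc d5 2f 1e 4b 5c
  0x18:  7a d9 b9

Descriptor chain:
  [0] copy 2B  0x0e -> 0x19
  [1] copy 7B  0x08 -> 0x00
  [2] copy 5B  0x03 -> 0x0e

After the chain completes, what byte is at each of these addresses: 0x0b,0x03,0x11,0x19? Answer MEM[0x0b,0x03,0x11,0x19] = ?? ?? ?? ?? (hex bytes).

MEM[0x0b,0x03,0x11,0x19] = 57 57 b4 b4

[0] 0x0e->0x19 len=2 : b4 ff
[1] 0x08->0x00 len=7 : 97 54 07 57 8f 21 b4
[2] 0x03->0x0e len=5 : 57 8f 21 b4 cb
query mem[0x0b]=0x57, mem[0x03]=0x57, mem[0x11]=0xb4, mem[0x19]=0xb4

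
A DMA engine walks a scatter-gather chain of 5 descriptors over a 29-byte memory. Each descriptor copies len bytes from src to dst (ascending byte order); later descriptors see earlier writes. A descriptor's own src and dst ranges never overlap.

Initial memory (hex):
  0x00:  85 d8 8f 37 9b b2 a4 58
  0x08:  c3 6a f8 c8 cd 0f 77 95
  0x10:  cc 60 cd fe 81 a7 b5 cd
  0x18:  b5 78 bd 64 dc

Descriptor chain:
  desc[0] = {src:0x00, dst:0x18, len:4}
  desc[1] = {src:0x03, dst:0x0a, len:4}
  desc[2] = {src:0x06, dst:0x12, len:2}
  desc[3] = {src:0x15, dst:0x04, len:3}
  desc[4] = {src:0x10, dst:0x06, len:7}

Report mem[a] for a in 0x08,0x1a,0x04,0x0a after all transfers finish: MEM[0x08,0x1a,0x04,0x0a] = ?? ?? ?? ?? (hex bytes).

  after D0: wrote 4B at 0x18 = 85d88f37
  after D1: wrote 4B at 0x0a = 379bb2a4
  after D2: wrote 2B at 0x12 = a458
  after D3: wrote 3B at 0x04 = a7b5cd
  after D4: wrote 7B at 0x06 = cc60a45881a7b5
query mem[0x08]=0xa4, mem[0x1a]=0x8f, mem[0x04]=0xa7, mem[0x0a]=0x81

MEM[0x08,0x1a,0x04,0x0a] = a4 8f a7 81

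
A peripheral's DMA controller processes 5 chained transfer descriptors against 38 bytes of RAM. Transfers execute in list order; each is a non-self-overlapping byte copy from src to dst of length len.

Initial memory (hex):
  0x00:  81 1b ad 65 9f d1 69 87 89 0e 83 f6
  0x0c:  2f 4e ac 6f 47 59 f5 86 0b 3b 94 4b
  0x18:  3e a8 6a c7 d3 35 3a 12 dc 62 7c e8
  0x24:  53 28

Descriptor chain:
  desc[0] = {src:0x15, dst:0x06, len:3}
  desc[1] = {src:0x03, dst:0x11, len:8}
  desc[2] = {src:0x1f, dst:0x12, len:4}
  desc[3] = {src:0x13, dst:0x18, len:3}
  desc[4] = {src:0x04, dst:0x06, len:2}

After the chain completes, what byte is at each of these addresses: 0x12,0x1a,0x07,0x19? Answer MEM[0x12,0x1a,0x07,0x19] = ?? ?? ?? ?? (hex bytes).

MEM[0x12,0x1a,0x07,0x19] = 12 7c d1 62

  after D0: wrote 3B at 0x06 = 3b944b
  after D1: wrote 8B at 0x11 = 659fd13b944b0e83
  after D2: wrote 4B at 0x12 = 12dc627c
  after D3: wrote 3B at 0x18 = dc627c
  after D4: wrote 2B at 0x06 = 9fd1
query mem[0x12]=0x12, mem[0x1a]=0x7c, mem[0x07]=0xd1, mem[0x19]=0x62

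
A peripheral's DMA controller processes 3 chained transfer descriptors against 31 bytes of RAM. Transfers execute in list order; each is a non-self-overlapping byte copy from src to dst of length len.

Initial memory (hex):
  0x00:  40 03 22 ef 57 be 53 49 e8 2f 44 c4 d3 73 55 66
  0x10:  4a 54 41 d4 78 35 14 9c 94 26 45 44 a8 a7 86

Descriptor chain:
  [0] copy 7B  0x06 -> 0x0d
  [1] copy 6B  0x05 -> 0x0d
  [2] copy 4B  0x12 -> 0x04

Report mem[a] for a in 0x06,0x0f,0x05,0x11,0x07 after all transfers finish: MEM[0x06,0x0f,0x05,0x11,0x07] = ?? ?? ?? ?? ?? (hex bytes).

MEM[0x06,0x0f,0x05,0x11,0x07] = 78 49 d3 2f 35

#0 dst[0x0d+7] := {0x53,0x49,0xe8,0x2f,0x44,0xc4,0xd3}
#1 dst[0x0d+6] := {0xbe,0x53,0x49,0xe8,0x2f,0x44}
#2 dst[0x04+4] := {0x44,0xd3,0x78,0x35}
query mem[0x06]=0x78, mem[0x0f]=0x49, mem[0x05]=0xd3, mem[0x11]=0x2f, mem[0x07]=0x35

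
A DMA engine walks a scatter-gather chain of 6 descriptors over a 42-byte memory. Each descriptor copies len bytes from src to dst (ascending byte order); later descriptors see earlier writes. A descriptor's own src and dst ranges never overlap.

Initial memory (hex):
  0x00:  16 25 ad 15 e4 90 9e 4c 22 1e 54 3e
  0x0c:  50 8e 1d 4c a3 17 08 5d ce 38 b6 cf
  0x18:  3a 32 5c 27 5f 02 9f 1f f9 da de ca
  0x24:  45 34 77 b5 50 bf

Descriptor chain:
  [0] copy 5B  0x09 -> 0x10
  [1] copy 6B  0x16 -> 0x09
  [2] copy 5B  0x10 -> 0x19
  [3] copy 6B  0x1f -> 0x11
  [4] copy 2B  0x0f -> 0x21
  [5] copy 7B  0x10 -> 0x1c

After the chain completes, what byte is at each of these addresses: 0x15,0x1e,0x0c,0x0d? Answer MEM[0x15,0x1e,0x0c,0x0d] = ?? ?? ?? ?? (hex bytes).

  after D0: wrote 5B at 0x10 = 1e543e508e
  after D1: wrote 6B at 0x09 = b6cf3a325c27
  after D2: wrote 5B at 0x19 = 1e543e508e
  after D3: wrote 6B at 0x11 = 1ff9dadeca45
  after D4: wrote 2B at 0x21 = 4c1e
  after D5: wrote 7B at 0x1c = 1e1ff9dadeca45
query mem[0x15]=0xca, mem[0x1e]=0xf9, mem[0x0c]=0x32, mem[0x0d]=0x5c

MEM[0x15,0x1e,0x0c,0x0d] = ca f9 32 5c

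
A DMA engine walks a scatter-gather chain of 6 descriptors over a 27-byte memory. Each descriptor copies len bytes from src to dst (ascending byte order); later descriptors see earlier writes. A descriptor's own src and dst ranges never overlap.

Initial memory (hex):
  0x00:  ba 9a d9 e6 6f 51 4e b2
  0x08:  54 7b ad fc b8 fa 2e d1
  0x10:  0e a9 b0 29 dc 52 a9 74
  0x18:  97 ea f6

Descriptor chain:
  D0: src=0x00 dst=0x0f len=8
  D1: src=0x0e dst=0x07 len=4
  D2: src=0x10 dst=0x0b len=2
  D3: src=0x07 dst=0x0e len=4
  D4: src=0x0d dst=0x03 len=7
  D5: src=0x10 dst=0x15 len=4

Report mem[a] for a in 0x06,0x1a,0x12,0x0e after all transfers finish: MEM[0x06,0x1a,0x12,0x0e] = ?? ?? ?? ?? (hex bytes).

MEM[0x06,0x1a,0x12,0x0e] = 9a f6 e6 2e

[0] 0x00->0x0f len=8 : ba 9a d9 e6 6f 51 4e b2
[1] 0x0e->0x07 len=4 : 2e ba 9a d9
[2] 0x10->0x0b len=2 : 9a d9
[3] 0x07->0x0e len=4 : 2e ba 9a d9
[4] 0x0d->0x03 len=7 : fa 2e ba 9a d9 e6 6f
[5] 0x10->0x15 len=4 : 9a d9 e6 6f
query mem[0x06]=0x9a, mem[0x1a]=0xf6, mem[0x12]=0xe6, mem[0x0e]=0x2e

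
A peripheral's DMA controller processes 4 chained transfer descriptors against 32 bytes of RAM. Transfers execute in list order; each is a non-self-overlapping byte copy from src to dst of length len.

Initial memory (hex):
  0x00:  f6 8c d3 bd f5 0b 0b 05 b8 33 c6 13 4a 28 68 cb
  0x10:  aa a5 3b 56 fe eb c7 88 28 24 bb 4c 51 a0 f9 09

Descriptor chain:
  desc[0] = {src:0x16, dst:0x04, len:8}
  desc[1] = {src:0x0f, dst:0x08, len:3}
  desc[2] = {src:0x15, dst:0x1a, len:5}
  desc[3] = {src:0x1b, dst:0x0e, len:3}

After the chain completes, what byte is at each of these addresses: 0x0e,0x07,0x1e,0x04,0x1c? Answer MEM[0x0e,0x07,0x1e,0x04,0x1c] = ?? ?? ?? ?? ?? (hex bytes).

MEM[0x0e,0x07,0x1e,0x04,0x1c] = c7 24 24 c7 88

#0 dst[0x04+8] := {0xc7,0x88,0x28,0x24,0xbb,0x4c,0x51,0xa0}
#1 dst[0x08+3] := {0xcb,0xaa,0xa5}
#2 dst[0x1a+5] := {0xeb,0xc7,0x88,0x28,0x24}
#3 dst[0x0e+3] := {0xc7,0x88,0x28}
query mem[0x0e]=0xc7, mem[0x07]=0x24, mem[0x1e]=0x24, mem[0x04]=0xc7, mem[0x1c]=0x88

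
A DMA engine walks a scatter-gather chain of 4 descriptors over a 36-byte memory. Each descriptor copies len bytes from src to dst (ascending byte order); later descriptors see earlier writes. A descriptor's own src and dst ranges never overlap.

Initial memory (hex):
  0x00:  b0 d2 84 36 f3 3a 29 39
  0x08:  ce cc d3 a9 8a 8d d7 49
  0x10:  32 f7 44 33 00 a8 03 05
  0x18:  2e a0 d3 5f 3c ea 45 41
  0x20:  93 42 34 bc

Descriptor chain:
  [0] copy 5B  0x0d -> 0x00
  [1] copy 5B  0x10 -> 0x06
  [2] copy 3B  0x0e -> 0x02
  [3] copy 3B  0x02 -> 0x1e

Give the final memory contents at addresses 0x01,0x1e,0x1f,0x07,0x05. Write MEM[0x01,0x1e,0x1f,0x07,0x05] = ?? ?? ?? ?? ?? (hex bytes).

#0 dst[0x00+5] := {0x8d,0xd7,0x49,0x32,0xf7}
#1 dst[0x06+5] := {0x32,0xf7,0x44,0x33,0x00}
#2 dst[0x02+3] := {0xd7,0x49,0x32}
#3 dst[0x1e+3] := {0xd7,0x49,0x32}
query mem[0x01]=0xd7, mem[0x1e]=0xd7, mem[0x1f]=0x49, mem[0x07]=0xf7, mem[0x05]=0x3a

MEM[0x01,0x1e,0x1f,0x07,0x05] = d7 d7 49 f7 3a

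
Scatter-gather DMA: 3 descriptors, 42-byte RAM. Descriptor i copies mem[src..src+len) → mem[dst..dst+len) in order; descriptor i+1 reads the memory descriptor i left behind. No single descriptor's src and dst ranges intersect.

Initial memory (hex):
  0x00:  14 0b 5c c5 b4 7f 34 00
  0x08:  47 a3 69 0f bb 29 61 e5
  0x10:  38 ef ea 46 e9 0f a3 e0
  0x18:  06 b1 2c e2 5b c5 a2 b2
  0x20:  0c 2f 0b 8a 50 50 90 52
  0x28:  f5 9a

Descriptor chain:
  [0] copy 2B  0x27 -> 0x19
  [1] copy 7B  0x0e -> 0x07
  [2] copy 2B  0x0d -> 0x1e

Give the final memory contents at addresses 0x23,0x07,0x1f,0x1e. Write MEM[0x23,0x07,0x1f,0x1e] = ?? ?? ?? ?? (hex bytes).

D0: mem[0x19..0x1a] <- [52 f5]
D1: mem[0x07..0x0d] <- [61 e5 38 ef ea 46 e9]
D2: mem[0x1e..0x1f] <- [e9 61]
query mem[0x23]=0x8a, mem[0x07]=0x61, mem[0x1f]=0x61, mem[0x1e]=0xe9

MEM[0x23,0x07,0x1f,0x1e] = 8a 61 61 e9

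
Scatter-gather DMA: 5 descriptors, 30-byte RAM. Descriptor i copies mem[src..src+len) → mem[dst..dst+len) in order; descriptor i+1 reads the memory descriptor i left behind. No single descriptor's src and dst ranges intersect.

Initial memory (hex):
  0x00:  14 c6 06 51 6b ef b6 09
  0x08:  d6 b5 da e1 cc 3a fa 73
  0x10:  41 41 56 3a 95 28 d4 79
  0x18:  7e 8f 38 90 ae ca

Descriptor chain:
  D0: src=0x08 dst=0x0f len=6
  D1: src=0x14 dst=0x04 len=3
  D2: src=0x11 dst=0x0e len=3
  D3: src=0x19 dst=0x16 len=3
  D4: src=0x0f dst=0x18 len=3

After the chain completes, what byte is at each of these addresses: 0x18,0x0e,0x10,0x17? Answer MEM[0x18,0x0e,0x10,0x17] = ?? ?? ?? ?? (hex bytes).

D0: mem[0x0f..0x14] <- [d6 b5 da e1 cc 3a]
D1: mem[0x04..0x06] <- [3a 28 d4]
D2: mem[0x0e..0x10] <- [da e1 cc]
D3: mem[0x16..0x18] <- [8f 38 90]
D4: mem[0x18..0x1a] <- [e1 cc da]
query mem[0x18]=0xe1, mem[0x0e]=0xda, mem[0x10]=0xcc, mem[0x17]=0x38

MEM[0x18,0x0e,0x10,0x17] = e1 da cc 38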